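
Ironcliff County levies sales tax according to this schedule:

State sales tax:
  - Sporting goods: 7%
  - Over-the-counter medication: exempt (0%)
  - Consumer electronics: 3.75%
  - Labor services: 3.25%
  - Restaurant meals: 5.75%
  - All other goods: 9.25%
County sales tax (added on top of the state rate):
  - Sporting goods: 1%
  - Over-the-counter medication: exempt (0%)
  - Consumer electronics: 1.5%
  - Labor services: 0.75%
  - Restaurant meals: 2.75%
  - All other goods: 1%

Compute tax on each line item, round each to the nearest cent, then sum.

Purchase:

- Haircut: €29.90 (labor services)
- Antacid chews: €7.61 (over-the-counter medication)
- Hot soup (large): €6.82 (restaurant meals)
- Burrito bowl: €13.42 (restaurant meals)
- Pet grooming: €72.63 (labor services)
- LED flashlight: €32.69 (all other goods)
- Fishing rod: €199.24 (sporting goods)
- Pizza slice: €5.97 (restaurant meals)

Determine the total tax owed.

€25.63

Haircut €29.90: labor services → 3.25% + 0.75% county = 4% → €1.20
Antacid chews €7.61: over-the-counter medication → 0% + 0% county = 0% → €0.00
Hot soup (large) €6.82: restaurant meals → 5.75% + 2.75% county = 8.5% → €0.58
Burrito bowl €13.42: restaurant meals → 5.75% + 2.75% county = 8.5% → €1.14
Pet grooming €72.63: labor services → 3.25% + 0.75% county = 4% → €2.91
LED flashlight €32.69: all other goods → 9.25% + 1% county = 10.25% → €3.35
Fishing rod €199.24: sporting goods → 7% + 1% county = 8% → €15.94
Pizza slice €5.97: restaurant meals → 5.75% + 2.75% county = 8.5% → €0.51
Total tax = €1.20 + €0.58 + €1.14 + €2.91 + €3.35 + €15.94 + €0.51 = €25.63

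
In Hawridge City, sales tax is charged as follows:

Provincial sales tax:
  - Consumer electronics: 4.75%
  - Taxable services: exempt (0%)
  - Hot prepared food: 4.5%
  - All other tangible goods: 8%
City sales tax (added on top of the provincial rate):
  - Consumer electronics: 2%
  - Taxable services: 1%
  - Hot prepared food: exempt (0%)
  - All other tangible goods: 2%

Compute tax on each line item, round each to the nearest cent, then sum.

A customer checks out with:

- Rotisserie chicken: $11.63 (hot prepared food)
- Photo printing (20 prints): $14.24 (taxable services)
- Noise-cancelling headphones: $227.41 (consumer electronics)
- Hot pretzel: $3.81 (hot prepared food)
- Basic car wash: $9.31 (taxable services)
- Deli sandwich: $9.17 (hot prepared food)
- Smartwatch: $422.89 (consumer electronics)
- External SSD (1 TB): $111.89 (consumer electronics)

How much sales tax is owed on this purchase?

Rotisserie chicken $11.63: hot prepared food → 4.5% + 0% city = 4.5% → $0.52
Photo printing (20 prints) $14.24: taxable services → 0% + 1% city = 1% → $0.14
Noise-cancelling headphones $227.41: consumer electronics → 4.75% + 2% city = 6.75% → $15.35
Hot pretzel $3.81: hot prepared food → 4.5% + 0% city = 4.5% → $0.17
Basic car wash $9.31: taxable services → 0% + 1% city = 1% → $0.09
Deli sandwich $9.17: hot prepared food → 4.5% + 0% city = 4.5% → $0.41
Smartwatch $422.89: consumer electronics → 4.75% + 2% city = 6.75% → $28.55
External SSD (1 TB) $111.89: consumer electronics → 4.75% + 2% city = 6.75% → $7.55
Total tax = $0.52 + $0.14 + $15.35 + $0.17 + $0.09 + $0.41 + $28.55 + $7.55 = $52.78

$52.78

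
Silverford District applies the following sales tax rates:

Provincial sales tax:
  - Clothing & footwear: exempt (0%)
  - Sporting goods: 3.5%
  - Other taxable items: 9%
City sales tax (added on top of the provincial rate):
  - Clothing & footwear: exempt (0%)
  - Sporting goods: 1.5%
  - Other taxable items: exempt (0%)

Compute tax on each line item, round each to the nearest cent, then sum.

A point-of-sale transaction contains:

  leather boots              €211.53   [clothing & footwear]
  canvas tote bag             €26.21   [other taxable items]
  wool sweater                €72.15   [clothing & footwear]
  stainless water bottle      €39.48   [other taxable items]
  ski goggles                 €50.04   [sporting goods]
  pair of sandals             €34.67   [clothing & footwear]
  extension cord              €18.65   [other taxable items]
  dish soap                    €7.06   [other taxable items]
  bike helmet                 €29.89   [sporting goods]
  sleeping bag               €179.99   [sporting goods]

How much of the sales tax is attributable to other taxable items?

Canvas tote bag €26.21: other taxable items → 9% + 0% city = 9% → €2.36
Stainless water bottle €39.48: other taxable items → 9% + 0% city = 9% → €3.55
Extension cord €18.65: other taxable items → 9% + 0% city = 9% → €1.68
Dish soap €7.06: other taxable items → 9% + 0% city = 9% → €0.64
Tax on other taxable items = €2.36 + €3.55 + €1.68 + €0.64 = €8.23

€8.23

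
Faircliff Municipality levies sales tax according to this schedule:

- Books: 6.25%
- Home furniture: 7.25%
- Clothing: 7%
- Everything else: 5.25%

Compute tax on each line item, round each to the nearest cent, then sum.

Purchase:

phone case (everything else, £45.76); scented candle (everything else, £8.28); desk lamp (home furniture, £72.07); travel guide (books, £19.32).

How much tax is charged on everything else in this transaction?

£2.83

Phone case £45.76: everything else → 5.25% → £2.40
Scented candle £8.28: everything else → 5.25% → £0.43
Tax on everything else = £2.40 + £0.43 = £2.83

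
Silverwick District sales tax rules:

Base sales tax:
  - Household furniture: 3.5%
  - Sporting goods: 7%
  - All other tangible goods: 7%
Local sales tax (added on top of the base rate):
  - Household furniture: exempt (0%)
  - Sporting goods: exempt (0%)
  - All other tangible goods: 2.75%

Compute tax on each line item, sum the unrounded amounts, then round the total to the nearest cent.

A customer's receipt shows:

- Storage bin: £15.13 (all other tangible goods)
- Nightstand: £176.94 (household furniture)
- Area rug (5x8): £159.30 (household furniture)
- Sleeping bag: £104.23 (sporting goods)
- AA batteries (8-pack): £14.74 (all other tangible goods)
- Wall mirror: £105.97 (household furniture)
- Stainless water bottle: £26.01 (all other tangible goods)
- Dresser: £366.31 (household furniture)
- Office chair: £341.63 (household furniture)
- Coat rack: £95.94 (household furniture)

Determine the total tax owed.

Storage bin £15.13: all other tangible goods → 7% + 2.75% local = 9.75% → £1.475175
Nightstand £176.94: household furniture → 3.5% + 0% local = 3.5% → £6.1929
Area rug (5x8) £159.30: household furniture → 3.5% + 0% local = 3.5% → £5.5755
Sleeping bag £104.23: sporting goods → 7% + 0% local = 7% → £7.2961
AA batteries (8-pack) £14.74: all other tangible goods → 7% + 2.75% local = 9.75% → £1.43715
Wall mirror £105.97: household furniture → 3.5% + 0% local = 3.5% → £3.70895
Stainless water bottle £26.01: all other tangible goods → 7% + 2.75% local = 9.75% → £2.535975
Dresser £366.31: household furniture → 3.5% + 0% local = 3.5% → £12.82085
Office chair £341.63: household furniture → 3.5% + 0% local = 3.5% → £11.95705
Coat rack £95.94: household furniture → 3.5% + 0% local = 3.5% → £3.3579
Unrounded tax sum = £56.35755 → £56.36

£56.36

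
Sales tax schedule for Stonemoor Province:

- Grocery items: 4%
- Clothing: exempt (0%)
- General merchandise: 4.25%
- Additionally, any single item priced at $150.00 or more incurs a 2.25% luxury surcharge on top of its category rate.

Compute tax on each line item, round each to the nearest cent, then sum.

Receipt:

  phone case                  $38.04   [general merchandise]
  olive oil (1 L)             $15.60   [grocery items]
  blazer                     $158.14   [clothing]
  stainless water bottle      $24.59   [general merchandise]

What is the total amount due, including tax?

$243.22

Phone case $38.04: general merchandise → 4.25% → $1.62
Olive oil (1 L) $15.60: grocery items → 4% → $0.62
Blazer $158.14: clothing → 0% + 2.25% surcharge = 2.25% → $3.56
Stainless water bottle $24.59: general merchandise → 4.25% → $1.05
Subtotal = $236.37; tax = $6.85; total due = $243.22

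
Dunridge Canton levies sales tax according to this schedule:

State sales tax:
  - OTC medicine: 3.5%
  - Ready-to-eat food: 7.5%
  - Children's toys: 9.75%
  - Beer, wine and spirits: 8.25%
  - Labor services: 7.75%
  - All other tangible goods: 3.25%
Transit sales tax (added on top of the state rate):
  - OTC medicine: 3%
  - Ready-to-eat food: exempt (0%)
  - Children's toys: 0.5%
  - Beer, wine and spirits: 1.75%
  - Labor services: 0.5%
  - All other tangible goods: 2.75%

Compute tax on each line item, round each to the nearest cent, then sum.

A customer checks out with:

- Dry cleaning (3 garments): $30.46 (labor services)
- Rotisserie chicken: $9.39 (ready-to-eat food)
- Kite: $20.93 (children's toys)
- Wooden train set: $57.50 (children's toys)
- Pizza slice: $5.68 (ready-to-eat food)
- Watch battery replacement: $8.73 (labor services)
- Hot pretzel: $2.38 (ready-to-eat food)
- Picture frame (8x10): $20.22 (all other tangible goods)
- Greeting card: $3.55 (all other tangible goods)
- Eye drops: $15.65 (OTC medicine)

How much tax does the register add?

Dry cleaning (3 garments) $30.46: labor services → 7.75% + 0.5% transit = 8.25% → $2.51
Rotisserie chicken $9.39: ready-to-eat food → 7.5% + 0% transit = 7.5% → $0.70
Kite $20.93: children's toys → 9.75% + 0.5% transit = 10.25% → $2.15
Wooden train set $57.50: children's toys → 9.75% + 0.5% transit = 10.25% → $5.89
Pizza slice $5.68: ready-to-eat food → 7.5% + 0% transit = 7.5% → $0.43
Watch battery replacement $8.73: labor services → 7.75% + 0.5% transit = 8.25% → $0.72
Hot pretzel $2.38: ready-to-eat food → 7.5% + 0% transit = 7.5% → $0.18
Picture frame (8x10) $20.22: all other tangible goods → 3.25% + 2.75% transit = 6% → $1.21
Greeting card $3.55: all other tangible goods → 3.25% + 2.75% transit = 6% → $0.21
Eye drops $15.65: OTC medicine → 3.5% + 3% transit = 6.5% → $1.02
Total tax = $2.51 + $0.70 + $2.15 + $5.89 + $0.43 + $0.72 + $0.18 + $1.21 + $0.21 + $1.02 = $15.02

$15.02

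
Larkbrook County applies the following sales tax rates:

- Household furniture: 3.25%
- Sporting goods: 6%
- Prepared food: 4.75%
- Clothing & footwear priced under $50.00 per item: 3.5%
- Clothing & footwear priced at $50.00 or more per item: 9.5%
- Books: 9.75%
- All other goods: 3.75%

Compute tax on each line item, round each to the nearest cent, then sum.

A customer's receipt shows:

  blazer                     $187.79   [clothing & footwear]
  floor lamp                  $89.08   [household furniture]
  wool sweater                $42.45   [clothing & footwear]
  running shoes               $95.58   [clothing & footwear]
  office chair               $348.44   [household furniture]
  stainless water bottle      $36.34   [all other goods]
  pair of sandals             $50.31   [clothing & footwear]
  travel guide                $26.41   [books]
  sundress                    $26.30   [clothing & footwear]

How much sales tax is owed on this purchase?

$52.26

Blazer $187.79: clothing & footwear, $50.00 or more → 9.5% → $17.84
Floor lamp $89.08: household furniture → 3.25% → $2.90
Wool sweater $42.45: clothing & footwear, under $50.00 → 3.5% → $1.49
Running shoes $95.58: clothing & footwear, $50.00 or more → 9.5% → $9.08
Office chair $348.44: household furniture → 3.25% → $11.32
Stainless water bottle $36.34: all other goods → 3.75% → $1.36
Pair of sandals $50.31: clothing & footwear, $50.00 or more → 9.5% → $4.78
Travel guide $26.41: books → 9.75% → $2.57
Sundress $26.30: clothing & footwear, under $50.00 → 3.5% → $0.92
Total tax = $17.84 + $2.90 + $1.49 + $9.08 + $11.32 + $1.36 + $4.78 + $2.57 + $0.92 = $52.26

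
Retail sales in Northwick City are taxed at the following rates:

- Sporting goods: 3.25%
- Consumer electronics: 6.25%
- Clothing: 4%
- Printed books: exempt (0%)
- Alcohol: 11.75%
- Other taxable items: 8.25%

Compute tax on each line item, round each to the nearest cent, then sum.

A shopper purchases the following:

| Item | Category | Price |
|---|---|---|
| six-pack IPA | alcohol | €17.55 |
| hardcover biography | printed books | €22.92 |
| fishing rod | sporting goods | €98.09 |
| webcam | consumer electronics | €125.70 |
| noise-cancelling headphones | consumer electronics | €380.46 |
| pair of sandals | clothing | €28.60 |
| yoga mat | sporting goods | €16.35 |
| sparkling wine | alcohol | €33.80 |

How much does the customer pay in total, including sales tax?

Six-pack IPA €17.55: alcohol → 11.75% → €2.06
Hardcover biography €22.92: printed books → 0% → €0.00
Fishing rod €98.09: sporting goods → 3.25% → €3.19
Webcam €125.70: consumer electronics → 6.25% → €7.86
Noise-cancelling headphones €380.46: consumer electronics → 6.25% → €23.78
Pair of sandals €28.60: clothing → 4% → €1.14
Yoga mat €16.35: sporting goods → 3.25% → €0.53
Sparkling wine €33.80: alcohol → 11.75% → €3.97
Subtotal = €723.47; tax = €42.53; total due = €766.00

€766.00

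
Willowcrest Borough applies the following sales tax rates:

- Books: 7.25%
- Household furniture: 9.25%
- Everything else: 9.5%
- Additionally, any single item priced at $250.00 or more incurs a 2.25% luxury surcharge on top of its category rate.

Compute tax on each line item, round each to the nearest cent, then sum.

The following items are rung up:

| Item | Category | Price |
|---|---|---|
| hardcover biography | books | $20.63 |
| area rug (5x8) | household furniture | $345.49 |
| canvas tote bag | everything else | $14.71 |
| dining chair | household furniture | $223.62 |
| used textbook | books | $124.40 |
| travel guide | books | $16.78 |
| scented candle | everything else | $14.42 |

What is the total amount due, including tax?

$834.97

Hardcover biography $20.63: books → 7.25% → $1.50
Area rug (5x8) $345.49: household furniture → 9.25% + 2.25% surcharge = 11.5% → $39.73
Canvas tote bag $14.71: everything else → 9.5% → $1.40
Dining chair $223.62: household furniture → 9.25% → $20.68
Used textbook $124.40: books → 7.25% → $9.02
Travel guide $16.78: books → 7.25% → $1.22
Scented candle $14.42: everything else → 9.5% → $1.37
Subtotal = $760.05; tax = $74.92; total due = $834.97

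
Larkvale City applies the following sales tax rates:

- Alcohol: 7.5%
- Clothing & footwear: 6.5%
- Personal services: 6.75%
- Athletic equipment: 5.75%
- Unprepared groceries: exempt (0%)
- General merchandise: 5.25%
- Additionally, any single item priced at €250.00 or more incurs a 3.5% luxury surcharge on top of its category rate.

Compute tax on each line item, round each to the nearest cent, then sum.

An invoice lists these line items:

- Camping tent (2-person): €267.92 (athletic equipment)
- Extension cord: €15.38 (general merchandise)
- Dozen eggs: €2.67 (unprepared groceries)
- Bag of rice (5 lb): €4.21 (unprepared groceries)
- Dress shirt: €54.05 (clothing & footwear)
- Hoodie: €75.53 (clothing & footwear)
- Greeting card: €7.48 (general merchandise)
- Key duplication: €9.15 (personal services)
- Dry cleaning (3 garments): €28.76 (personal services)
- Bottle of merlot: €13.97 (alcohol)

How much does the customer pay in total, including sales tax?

€517.13

Camping tent (2-person) €267.92: athletic equipment → 5.75% + 3.5% surcharge = 9.25% → €24.78
Extension cord €15.38: general merchandise → 5.25% → €0.81
Dozen eggs €2.67: unprepared groceries → 0% → €0.00
Bag of rice (5 lb) €4.21: unprepared groceries → 0% → €0.00
Dress shirt €54.05: clothing & footwear → 6.5% → €3.51
Hoodie €75.53: clothing & footwear → 6.5% → €4.91
Greeting card €7.48: general merchandise → 5.25% → €0.39
Key duplication €9.15: personal services → 6.75% → €0.62
Dry cleaning (3 garments) €28.76: personal services → 6.75% → €1.94
Bottle of merlot €13.97: alcohol → 7.5% → €1.05
Subtotal = €479.12; tax = €38.01; total due = €517.13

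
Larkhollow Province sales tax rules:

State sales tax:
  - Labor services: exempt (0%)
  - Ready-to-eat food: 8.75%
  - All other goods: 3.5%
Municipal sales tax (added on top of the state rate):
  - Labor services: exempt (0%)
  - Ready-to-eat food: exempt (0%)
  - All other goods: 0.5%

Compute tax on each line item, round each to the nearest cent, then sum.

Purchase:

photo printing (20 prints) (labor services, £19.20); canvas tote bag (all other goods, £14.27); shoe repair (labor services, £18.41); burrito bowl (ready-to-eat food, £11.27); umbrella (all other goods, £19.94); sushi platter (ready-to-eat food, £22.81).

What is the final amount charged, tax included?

£110.26

Photo printing (20 prints) £19.20: labor services → 0% + 0% municipal = 0% → £0.00
Canvas tote bag £14.27: all other goods → 3.5% + 0.5% municipal = 4% → £0.57
Shoe repair £18.41: labor services → 0% + 0% municipal = 0% → £0.00
Burrito bowl £11.27: ready-to-eat food → 8.75% + 0% municipal = 8.75% → £0.99
Umbrella £19.94: all other goods → 3.5% + 0.5% municipal = 4% → £0.80
Sushi platter £22.81: ready-to-eat food → 8.75% + 0% municipal = 8.75% → £2.00
Subtotal = £105.90; tax = £4.36; total due = £110.26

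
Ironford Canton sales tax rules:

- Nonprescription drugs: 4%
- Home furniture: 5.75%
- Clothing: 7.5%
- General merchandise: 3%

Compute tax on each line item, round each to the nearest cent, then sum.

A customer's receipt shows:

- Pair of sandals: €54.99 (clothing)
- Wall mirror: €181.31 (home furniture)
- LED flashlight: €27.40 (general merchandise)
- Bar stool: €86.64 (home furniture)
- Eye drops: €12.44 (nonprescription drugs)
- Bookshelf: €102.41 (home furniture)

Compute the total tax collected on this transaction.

€26.74

Pair of sandals €54.99: clothing → 7.5% → €4.12
Wall mirror €181.31: home furniture → 5.75% → €10.43
LED flashlight €27.40: general merchandise → 3% → €0.82
Bar stool €86.64: home furniture → 5.75% → €4.98
Eye drops €12.44: nonprescription drugs → 4% → €0.50
Bookshelf €102.41: home furniture → 5.75% → €5.89
Total tax = €4.12 + €10.43 + €0.82 + €4.98 + €0.50 + €5.89 = €26.74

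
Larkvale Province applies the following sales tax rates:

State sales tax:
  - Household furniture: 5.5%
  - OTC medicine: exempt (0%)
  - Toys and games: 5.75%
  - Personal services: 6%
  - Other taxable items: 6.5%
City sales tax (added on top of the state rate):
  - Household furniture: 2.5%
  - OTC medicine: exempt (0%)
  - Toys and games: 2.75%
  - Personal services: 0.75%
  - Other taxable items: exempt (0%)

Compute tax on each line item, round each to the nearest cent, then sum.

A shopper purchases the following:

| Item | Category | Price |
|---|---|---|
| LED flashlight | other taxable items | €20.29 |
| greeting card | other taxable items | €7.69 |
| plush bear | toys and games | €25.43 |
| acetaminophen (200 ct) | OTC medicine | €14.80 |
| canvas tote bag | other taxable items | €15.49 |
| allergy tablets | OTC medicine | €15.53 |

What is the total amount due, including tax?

€104.22

LED flashlight €20.29: other taxable items → 6.5% + 0% city = 6.5% → €1.32
Greeting card €7.69: other taxable items → 6.5% + 0% city = 6.5% → €0.50
Plush bear €25.43: toys and games → 5.75% + 2.75% city = 8.5% → €2.16
Acetaminophen (200 ct) €14.80: OTC medicine → 0% + 0% city = 0% → €0.00
Canvas tote bag €15.49: other taxable items → 6.5% + 0% city = 6.5% → €1.01
Allergy tablets €15.53: OTC medicine → 0% + 0% city = 0% → €0.00
Subtotal = €99.23; tax = €4.99; total due = €104.22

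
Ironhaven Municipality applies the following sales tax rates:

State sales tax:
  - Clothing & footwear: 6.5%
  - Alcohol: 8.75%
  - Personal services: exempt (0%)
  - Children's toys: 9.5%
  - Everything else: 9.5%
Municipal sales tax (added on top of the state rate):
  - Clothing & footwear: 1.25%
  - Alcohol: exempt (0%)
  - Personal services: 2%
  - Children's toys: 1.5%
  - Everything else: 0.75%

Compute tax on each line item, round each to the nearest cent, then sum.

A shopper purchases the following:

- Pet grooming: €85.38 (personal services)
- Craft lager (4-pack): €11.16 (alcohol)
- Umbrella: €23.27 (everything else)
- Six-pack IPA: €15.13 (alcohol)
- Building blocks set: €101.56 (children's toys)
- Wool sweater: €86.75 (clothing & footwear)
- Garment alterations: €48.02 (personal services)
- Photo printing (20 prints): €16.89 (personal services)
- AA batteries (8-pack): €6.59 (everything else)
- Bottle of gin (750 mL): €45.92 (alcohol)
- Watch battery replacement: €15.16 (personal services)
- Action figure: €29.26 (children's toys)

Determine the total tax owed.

€33.81

Pet grooming €85.38: personal services → 0% + 2% municipal = 2% → €1.71
Craft lager (4-pack) €11.16: alcohol → 8.75% + 0% municipal = 8.75% → €0.98
Umbrella €23.27: everything else → 9.5% + 0.75% municipal = 10.25% → €2.39
Six-pack IPA €15.13: alcohol → 8.75% + 0% municipal = 8.75% → €1.32
Building blocks set €101.56: children's toys → 9.5% + 1.5% municipal = 11% → €11.17
Wool sweater €86.75: clothing & footwear → 6.5% + 1.25% municipal = 7.75% → €6.72
Garment alterations €48.02: personal services → 0% + 2% municipal = 2% → €0.96
Photo printing (20 prints) €16.89: personal services → 0% + 2% municipal = 2% → €0.34
AA batteries (8-pack) €6.59: everything else → 9.5% + 0.75% municipal = 10.25% → €0.68
Bottle of gin (750 mL) €45.92: alcohol → 8.75% + 0% municipal = 8.75% → €4.02
Watch battery replacement €15.16: personal services → 0% + 2% municipal = 2% → €0.30
Action figure €29.26: children's toys → 9.5% + 1.5% municipal = 11% → €3.22
Total tax = €1.71 + €0.98 + €2.39 + €1.32 + €11.17 + €6.72 + €0.96 + €0.34 + €0.68 + €4.02 + €0.30 + €3.22 = €33.81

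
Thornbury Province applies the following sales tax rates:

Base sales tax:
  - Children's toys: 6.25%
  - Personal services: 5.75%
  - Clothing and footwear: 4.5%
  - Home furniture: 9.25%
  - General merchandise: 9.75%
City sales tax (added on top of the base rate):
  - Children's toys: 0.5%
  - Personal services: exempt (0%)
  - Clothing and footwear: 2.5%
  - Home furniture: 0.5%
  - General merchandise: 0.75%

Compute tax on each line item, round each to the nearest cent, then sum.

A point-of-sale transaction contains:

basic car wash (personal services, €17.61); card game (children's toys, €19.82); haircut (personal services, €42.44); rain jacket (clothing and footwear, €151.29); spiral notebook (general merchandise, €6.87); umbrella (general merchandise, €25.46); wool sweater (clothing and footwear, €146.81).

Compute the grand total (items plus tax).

€439.35

Basic car wash €17.61: personal services → 5.75% + 0% city = 5.75% → €1.01
Card game €19.82: children's toys → 6.25% + 0.5% city = 6.75% → €1.34
Haircut €42.44: personal services → 5.75% + 0% city = 5.75% → €2.44
Rain jacket €151.29: clothing and footwear → 4.5% + 2.5% city = 7% → €10.59
Spiral notebook €6.87: general merchandise → 9.75% + 0.75% city = 10.5% → €0.72
Umbrella €25.46: general merchandise → 9.75% + 0.75% city = 10.5% → €2.67
Wool sweater €146.81: clothing and footwear → 4.5% + 2.5% city = 7% → €10.28
Subtotal = €410.30; tax = €29.05; total due = €439.35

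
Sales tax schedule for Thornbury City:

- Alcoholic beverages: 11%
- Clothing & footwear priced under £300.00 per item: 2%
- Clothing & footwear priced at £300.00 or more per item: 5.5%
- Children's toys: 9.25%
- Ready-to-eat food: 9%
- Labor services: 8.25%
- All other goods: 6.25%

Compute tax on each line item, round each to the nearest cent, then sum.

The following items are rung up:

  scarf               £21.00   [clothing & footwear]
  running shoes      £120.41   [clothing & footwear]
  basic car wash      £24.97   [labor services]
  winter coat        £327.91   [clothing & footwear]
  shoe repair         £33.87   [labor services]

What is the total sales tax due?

£25.72

Scarf £21.00: clothing & footwear, under £300.00 → 2% → £0.42
Running shoes £120.41: clothing & footwear, under £300.00 → 2% → £2.41
Basic car wash £24.97: labor services → 8.25% → £2.06
Winter coat £327.91: clothing & footwear, £300.00 or more → 5.5% → £18.04
Shoe repair £33.87: labor services → 8.25% → £2.79
Total tax = £0.42 + £2.41 + £2.06 + £18.04 + £2.79 = £25.72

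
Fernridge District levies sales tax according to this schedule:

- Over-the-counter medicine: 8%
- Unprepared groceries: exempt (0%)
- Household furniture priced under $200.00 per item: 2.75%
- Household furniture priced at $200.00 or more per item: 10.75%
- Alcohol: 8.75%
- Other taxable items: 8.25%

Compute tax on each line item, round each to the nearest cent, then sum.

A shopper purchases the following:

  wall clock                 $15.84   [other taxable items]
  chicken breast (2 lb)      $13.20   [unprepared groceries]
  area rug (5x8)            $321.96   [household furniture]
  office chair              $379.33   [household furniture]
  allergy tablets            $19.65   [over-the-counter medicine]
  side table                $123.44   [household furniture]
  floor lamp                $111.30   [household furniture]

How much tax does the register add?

Wall clock $15.84: other taxable items → 8.25% → $1.31
Chicken breast (2 lb) $13.20: unprepared groceries → 0% → $0.00
Area rug (5x8) $321.96: household furniture, $200.00 or more → 10.75% → $34.61
Office chair $379.33: household furniture, $200.00 or more → 10.75% → $40.78
Allergy tablets $19.65: over-the-counter medicine → 8% → $1.57
Side table $123.44: household furniture, under $200.00 → 2.75% → $3.39
Floor lamp $111.30: household furniture, under $200.00 → 2.75% → $3.06
Total tax = $1.31 + $34.61 + $40.78 + $1.57 + $3.39 + $3.06 = $84.72

$84.72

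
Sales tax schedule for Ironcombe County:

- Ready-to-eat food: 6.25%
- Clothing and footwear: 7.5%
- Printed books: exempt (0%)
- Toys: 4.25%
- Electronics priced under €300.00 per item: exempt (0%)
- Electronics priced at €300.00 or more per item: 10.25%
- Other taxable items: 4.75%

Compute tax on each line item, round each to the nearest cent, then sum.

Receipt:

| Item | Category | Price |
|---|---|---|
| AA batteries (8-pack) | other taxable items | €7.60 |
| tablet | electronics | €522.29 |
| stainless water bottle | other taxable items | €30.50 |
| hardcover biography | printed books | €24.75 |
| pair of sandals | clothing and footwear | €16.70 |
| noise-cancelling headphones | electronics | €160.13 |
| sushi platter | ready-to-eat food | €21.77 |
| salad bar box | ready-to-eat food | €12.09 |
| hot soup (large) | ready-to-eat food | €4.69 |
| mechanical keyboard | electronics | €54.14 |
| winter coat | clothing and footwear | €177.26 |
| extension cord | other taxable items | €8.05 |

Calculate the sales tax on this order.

AA batteries (8-pack) €7.60: other taxable items → 4.75% → €0.36
Tablet €522.29: electronics, €300.00 or more → 10.25% → €53.53
Stainless water bottle €30.50: other taxable items → 4.75% → €1.45
Hardcover biography €24.75: printed books → 0% → €0.00
Pair of sandals €16.70: clothing and footwear → 7.5% → €1.25
Noise-cancelling headphones €160.13: electronics, under €300.00 → 0% → €0.00
Sushi platter €21.77: ready-to-eat food → 6.25% → €1.36
Salad bar box €12.09: ready-to-eat food → 6.25% → €0.76
Hot soup (large) €4.69: ready-to-eat food → 6.25% → €0.29
Mechanical keyboard €54.14: electronics, under €300.00 → 0% → €0.00
Winter coat €177.26: clothing and footwear → 7.5% → €13.29
Extension cord €8.05: other taxable items → 4.75% → €0.38
Total tax = €0.36 + €53.53 + €1.45 + €1.25 + €1.36 + €0.76 + €0.29 + €13.29 + €0.38 = €72.67

€72.67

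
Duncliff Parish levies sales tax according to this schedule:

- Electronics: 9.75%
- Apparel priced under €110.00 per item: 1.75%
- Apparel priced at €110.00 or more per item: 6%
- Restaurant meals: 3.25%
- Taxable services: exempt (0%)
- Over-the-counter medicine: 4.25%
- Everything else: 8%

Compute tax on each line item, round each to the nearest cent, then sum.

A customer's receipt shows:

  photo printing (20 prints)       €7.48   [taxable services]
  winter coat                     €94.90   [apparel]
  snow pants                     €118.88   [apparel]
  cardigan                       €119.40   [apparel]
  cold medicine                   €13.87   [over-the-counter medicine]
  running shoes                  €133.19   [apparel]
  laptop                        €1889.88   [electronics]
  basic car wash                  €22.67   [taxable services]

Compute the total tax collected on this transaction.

€208.79

Photo printing (20 prints) €7.48: taxable services → 0% → €0.00
Winter coat €94.90: apparel, under €110.00 → 1.75% → €1.66
Snow pants €118.88: apparel, €110.00 or more → 6% → €7.13
Cardigan €119.40: apparel, €110.00 or more → 6% → €7.16
Cold medicine €13.87: over-the-counter medicine → 4.25% → €0.59
Running shoes €133.19: apparel, €110.00 or more → 6% → €7.99
Laptop €1889.88: electronics → 9.75% → €184.26
Basic car wash €22.67: taxable services → 0% → €0.00
Total tax = €1.66 + €7.13 + €7.16 + €0.59 + €7.99 + €184.26 = €208.79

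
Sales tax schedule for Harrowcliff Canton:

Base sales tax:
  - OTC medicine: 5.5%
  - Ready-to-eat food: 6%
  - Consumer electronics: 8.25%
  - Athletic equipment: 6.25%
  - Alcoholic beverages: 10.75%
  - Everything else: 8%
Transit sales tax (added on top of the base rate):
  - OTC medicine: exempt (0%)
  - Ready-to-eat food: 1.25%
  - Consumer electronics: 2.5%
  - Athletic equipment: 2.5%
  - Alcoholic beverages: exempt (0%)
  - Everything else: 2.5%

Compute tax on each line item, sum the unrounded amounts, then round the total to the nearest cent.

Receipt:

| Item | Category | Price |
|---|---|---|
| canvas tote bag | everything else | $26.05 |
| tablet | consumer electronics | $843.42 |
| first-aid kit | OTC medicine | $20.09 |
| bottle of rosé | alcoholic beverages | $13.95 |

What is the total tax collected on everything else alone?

Canvas tote bag $26.05: everything else → 8% + 2.5% transit = 10.5% → $2.73525
Tax on everything else: unrounded sum = $2.73525 → $2.74

$2.74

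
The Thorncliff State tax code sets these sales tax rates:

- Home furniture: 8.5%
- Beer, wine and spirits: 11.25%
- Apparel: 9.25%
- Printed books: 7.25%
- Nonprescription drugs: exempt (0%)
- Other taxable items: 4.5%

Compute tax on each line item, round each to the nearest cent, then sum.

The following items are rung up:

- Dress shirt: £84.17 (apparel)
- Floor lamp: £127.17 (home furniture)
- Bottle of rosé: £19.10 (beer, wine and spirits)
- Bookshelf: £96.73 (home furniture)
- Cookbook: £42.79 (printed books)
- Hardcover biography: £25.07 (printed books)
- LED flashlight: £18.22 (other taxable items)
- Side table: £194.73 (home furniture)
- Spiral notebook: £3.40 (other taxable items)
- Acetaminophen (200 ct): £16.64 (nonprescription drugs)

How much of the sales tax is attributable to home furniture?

£35.58

Floor lamp £127.17: home furniture → 8.5% → £10.81
Bookshelf £96.73: home furniture → 8.5% → £8.22
Side table £194.73: home furniture → 8.5% → £16.55
Tax on home furniture = £10.81 + £8.22 + £16.55 = £35.58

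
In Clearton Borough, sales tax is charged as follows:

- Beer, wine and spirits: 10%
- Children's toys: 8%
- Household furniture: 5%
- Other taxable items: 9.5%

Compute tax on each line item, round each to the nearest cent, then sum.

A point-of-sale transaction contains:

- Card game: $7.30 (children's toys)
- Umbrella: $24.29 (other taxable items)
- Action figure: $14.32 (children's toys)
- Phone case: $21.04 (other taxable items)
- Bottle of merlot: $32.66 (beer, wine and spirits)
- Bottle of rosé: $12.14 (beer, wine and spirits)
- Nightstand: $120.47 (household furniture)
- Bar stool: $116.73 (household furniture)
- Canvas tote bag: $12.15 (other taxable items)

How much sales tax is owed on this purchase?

$23.53

Card game $7.30: children's toys → 8% → $0.58
Umbrella $24.29: other taxable items → 9.5% → $2.31
Action figure $14.32: children's toys → 8% → $1.15
Phone case $21.04: other taxable items → 9.5% → $2.00
Bottle of merlot $32.66: beer, wine and spirits → 10% → $3.27
Bottle of rosé $12.14: beer, wine and spirits → 10% → $1.21
Nightstand $120.47: household furniture → 5% → $6.02
Bar stool $116.73: household furniture → 5% → $5.84
Canvas tote bag $12.15: other taxable items → 9.5% → $1.15
Total tax = $0.58 + $2.31 + $1.15 + $2.00 + $3.27 + $1.21 + $6.02 + $5.84 + $1.15 = $23.53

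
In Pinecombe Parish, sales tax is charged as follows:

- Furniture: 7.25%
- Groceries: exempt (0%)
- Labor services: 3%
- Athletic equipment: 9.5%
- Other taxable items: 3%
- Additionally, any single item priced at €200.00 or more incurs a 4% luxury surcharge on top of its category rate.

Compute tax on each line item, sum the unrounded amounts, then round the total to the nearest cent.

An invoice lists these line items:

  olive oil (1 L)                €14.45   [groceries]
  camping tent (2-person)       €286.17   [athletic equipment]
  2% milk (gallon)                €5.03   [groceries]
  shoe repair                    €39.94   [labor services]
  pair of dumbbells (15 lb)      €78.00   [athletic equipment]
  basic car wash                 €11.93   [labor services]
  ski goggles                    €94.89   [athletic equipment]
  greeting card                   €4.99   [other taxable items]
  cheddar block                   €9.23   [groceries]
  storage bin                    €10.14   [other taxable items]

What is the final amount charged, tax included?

Olive oil (1 L) €14.45: groceries → 0% → €0.00
Camping tent (2-person) €286.17: athletic equipment → 9.5% + 4% surcharge = 13.5% → €38.63295
2% milk (gallon) €5.03: groceries → 0% → €0.00
Shoe repair €39.94: labor services → 3% → €1.1982
Pair of dumbbells (15 lb) €78.00: athletic equipment → 9.5% → €7.41
Basic car wash €11.93: labor services → 3% → €0.3579
Ski goggles €94.89: athletic equipment → 9.5% → €9.01455
Greeting card €4.99: other taxable items → 3% → €0.1497
Cheddar block €9.23: groceries → 0% → €0.00
Storage bin €10.14: other taxable items → 3% → €0.3042
Subtotal = €554.77; unrounded tax = €57.0675 → €57.07; total due = €611.84

€611.84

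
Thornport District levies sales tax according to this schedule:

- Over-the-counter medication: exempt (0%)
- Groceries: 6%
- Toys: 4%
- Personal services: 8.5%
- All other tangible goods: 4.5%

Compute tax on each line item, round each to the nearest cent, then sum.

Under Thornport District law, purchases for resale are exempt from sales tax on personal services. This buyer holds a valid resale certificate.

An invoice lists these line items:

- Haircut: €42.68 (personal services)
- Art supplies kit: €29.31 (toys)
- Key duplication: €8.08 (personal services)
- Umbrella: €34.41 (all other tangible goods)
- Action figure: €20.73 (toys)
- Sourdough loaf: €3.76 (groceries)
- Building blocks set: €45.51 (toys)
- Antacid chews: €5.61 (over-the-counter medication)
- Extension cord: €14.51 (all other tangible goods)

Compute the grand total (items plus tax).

Haircut €42.68: personal services, buyer-exempt → 0% → €0.00
Art supplies kit €29.31: toys → 4% → €1.17
Key duplication €8.08: personal services, buyer-exempt → 0% → €0.00
Umbrella €34.41: all other tangible goods → 4.5% → €1.55
Action figure €20.73: toys → 4% → €0.83
Sourdough loaf €3.76: groceries → 6% → €0.23
Building blocks set €45.51: toys → 4% → €1.82
Antacid chews €5.61: over-the-counter medication → 0% → €0.00
Extension cord €14.51: all other tangible goods → 4.5% → €0.65
Subtotal = €204.60; tax = €6.25; total due = €210.85

€210.85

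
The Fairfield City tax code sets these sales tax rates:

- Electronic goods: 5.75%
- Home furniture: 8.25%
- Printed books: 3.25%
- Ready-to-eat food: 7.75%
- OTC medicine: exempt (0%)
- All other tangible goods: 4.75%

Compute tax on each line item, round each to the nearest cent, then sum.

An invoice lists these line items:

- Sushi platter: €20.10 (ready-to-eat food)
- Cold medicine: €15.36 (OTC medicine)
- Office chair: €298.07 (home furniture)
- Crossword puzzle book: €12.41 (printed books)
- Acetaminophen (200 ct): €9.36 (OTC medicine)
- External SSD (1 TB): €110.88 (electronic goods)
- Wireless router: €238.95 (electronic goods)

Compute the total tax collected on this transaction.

Sushi platter €20.10: ready-to-eat food → 7.75% → €1.56
Cold medicine €15.36: OTC medicine → 0% → €0.00
Office chair €298.07: home furniture → 8.25% → €24.59
Crossword puzzle book €12.41: printed books → 3.25% → €0.40
Acetaminophen (200 ct) €9.36: OTC medicine → 0% → €0.00
External SSD (1 TB) €110.88: electronic goods → 5.75% → €6.38
Wireless router €238.95: electronic goods → 5.75% → €13.74
Total tax = €1.56 + €24.59 + €0.40 + €6.38 + €13.74 = €46.67

€46.67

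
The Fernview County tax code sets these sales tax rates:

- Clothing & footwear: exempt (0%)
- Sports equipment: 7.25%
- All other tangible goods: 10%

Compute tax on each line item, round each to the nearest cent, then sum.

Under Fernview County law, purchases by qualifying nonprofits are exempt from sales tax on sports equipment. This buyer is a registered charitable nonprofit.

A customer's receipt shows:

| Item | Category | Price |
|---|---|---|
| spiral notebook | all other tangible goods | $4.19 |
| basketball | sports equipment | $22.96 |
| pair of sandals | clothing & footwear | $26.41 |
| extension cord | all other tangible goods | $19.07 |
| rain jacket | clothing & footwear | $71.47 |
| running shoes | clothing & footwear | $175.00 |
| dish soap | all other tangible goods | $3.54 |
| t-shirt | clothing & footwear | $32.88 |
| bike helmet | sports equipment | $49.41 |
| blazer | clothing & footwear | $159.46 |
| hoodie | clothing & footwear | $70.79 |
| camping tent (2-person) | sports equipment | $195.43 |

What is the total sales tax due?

$2.68

Spiral notebook $4.19: all other tangible goods → 10% → $0.42
Basketball $22.96: sports equipment, buyer-exempt → 0% → $0.00
Pair of sandals $26.41: clothing & footwear → 0% → $0.00
Extension cord $19.07: all other tangible goods → 10% → $1.91
Rain jacket $71.47: clothing & footwear → 0% → $0.00
Running shoes $175.00: clothing & footwear → 0% → $0.00
Dish soap $3.54: all other tangible goods → 10% → $0.35
T-shirt $32.88: clothing & footwear → 0% → $0.00
Bike helmet $49.41: sports equipment, buyer-exempt → 0% → $0.00
Blazer $159.46: clothing & footwear → 0% → $0.00
Hoodie $70.79: clothing & footwear → 0% → $0.00
Camping tent (2-person) $195.43: sports equipment, buyer-exempt → 0% → $0.00
Total tax = $0.42 + $1.91 + $0.35 = $2.68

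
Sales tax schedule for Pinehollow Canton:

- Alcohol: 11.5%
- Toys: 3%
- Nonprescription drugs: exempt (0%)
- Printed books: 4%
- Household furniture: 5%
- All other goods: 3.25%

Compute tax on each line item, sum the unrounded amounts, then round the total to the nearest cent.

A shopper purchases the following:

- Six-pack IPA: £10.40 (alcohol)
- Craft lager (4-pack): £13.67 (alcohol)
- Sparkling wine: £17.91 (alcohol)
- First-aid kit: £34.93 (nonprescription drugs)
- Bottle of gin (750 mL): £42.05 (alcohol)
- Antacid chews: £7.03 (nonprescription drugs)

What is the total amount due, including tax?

Six-pack IPA £10.40: alcohol → 11.5% → £1.196
Craft lager (4-pack) £13.67: alcohol → 11.5% → £1.57205
Sparkling wine £17.91: alcohol → 11.5% → £2.05965
First-aid kit £34.93: nonprescription drugs → 0% → £0.00
Bottle of gin (750 mL) £42.05: alcohol → 11.5% → £4.83575
Antacid chews £7.03: nonprescription drugs → 0% → £0.00
Subtotal = £125.99; unrounded tax = £9.66345 → £9.66; total due = £135.65

£135.65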